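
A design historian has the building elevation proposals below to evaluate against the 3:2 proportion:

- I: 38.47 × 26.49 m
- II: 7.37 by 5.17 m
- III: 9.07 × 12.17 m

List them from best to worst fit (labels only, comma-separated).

I, II, III

Ratios: I = 38.47 / 26.49 ≈ 1.452; II = 7.37 / 5.17 ≈ 1.426; III = 12.17 / 9.07 ≈ 1.342.
|Δ from 1.500|: I 0.048; II 0.074; III 0.158.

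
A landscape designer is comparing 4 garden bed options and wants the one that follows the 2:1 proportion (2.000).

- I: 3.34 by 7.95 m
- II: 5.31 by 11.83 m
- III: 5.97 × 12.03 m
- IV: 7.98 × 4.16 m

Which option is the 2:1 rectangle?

III

Ratios (long/short): I ≈ 2.380; II ≈ 2.228; III ≈ 2.015; IV ≈ 1.918.
2:1 ≈ 2.000; option III is nearest (Δ 0.015).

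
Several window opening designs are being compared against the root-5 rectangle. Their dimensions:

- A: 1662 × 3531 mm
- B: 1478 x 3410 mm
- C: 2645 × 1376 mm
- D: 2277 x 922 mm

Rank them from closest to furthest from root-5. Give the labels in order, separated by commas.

B, A, D, C

A: 3531/1662 ≈ 2.125 → |2.125 − 2.236| = 0.111
B: 3410/1478 ≈ 2.307 → |2.307 − 2.236| = 0.071
C: 2645/1376 ≈ 1.922 → |1.922 − 2.236| = 0.314
D: 2277/922 ≈ 2.470 → |2.470 − 2.236| = 0.234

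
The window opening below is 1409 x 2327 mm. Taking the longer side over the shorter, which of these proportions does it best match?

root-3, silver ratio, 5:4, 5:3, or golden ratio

5:3

2327/1409 ≈ 1.652. Nearest candidates are 5:3 (1.667, off by 0.015) and golden ratio (1.618, off by 0.034).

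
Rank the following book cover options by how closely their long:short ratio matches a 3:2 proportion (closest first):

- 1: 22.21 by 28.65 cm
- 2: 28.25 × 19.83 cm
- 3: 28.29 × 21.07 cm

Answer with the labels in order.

Ratios: 1 = 28.65 / 22.21 ≈ 1.290; 2 = 28.25 / 19.83 ≈ 1.425; 3 = 28.29 / 21.07 ≈ 1.343.
|Δ from 1.500|: 1 0.210; 2 0.075; 3 0.157.

2, 3, 1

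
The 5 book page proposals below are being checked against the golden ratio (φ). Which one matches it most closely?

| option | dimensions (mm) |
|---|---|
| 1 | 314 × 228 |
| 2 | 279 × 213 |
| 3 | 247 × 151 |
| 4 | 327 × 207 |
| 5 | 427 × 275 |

Target golden ratio ≈ 1.618.
1: 1.377 (Δ0.241)  2: 1.310 (Δ0.308)  3: 1.636 (Δ0.018)  4: 1.580 (Δ0.038)  5: 1.553 (Δ0.065)

3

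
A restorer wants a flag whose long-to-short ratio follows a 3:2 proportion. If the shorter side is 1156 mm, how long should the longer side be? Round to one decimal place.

1734.0 mm

3:2 = 1.50000.
Longer side = 1156 × 1.50000 ≈ 1734.000 → 1734.0 mm.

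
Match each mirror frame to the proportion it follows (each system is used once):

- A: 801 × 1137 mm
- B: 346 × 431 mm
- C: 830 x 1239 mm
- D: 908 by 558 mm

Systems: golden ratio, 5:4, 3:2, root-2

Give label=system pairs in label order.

A = 1137/801 ≈ 1.419 → root-2 (1.414)
B = 431/346 ≈ 1.246 → 5:4 (1.250)
C = 1239/830 ≈ 1.493 → 3:2 (1.500)
D = 908/558 ≈ 1.627 → golden ratio (1.618)

A=root-2, B=5:4, C=3:2, D=golden ratio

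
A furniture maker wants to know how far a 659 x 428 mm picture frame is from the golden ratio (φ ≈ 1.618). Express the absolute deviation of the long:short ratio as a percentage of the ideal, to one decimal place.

4.8%

Ratio = 659 / 428 ≈ 1.5397.
Ideal golden ratio ≈ 1.6180. |1.5397 − 1.6180| / 1.6180 ≈ 4.84% → 4.8%.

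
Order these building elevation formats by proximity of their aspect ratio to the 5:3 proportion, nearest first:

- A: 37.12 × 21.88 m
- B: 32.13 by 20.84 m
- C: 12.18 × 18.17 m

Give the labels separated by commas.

Ratios: A = 37.12 / 21.88 ≈ 1.697; B = 32.13 / 20.84 ≈ 1.542; C = 18.17 / 12.18 ≈ 1.492.
|Δ from 1.667|: A 0.030; B 0.125; C 0.175.

A, B, C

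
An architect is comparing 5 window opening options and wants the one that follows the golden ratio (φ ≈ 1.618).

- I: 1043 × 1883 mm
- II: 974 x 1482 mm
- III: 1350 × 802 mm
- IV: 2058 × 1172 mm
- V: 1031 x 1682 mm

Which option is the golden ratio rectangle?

Ratios (long/short): I ≈ 1.805; II ≈ 1.522; III ≈ 1.683; IV ≈ 1.756; V ≈ 1.631.
golden ratio ≈ 1.618; option V is nearest (Δ 0.013).

V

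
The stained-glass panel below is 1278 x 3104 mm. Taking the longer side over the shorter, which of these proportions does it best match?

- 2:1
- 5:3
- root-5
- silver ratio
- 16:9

silver ratio

3104/1278 ≈ 2.429. Nearest candidates are silver ratio (2.414, off by 0.015) and root-5 (2.236, off by 0.193).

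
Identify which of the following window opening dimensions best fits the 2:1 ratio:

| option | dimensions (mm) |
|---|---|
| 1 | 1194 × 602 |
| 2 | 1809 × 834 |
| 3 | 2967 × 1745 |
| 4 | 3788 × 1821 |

1

Target 2:1 ≈ 2.000.
1: 1.983 (Δ0.017)  2: 2.169 (Δ0.169)  3: 1.700 (Δ0.300)  4: 2.080 (Δ0.080)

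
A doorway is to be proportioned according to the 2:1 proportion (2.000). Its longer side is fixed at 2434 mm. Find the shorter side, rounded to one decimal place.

1217.0 mm

2:1 = 2.00000.
Shorter side = 2434 ÷ 2.00000 ≈ 1217.000 → 1217.0 mm.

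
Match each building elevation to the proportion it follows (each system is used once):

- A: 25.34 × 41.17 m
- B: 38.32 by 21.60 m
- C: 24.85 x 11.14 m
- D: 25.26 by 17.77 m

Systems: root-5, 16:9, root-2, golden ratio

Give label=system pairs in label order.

A = 41.17/25.34 ≈ 1.625 → golden ratio (1.618)
B = 38.32/21.60 ≈ 1.774 → 16:9 (1.778)
C = 24.85/11.14 ≈ 2.231 → root-5 (2.236)
D = 25.26/17.77 ≈ 1.421 → root-2 (1.414)

A=golden ratio, B=16:9, C=root-5, D=root-2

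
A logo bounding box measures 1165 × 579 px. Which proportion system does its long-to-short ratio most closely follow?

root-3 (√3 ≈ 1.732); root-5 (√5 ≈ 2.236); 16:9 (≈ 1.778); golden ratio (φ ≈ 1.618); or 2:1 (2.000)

2:1

Ratio = 1165 / 579 ≈ 2.012.
Distances: root-3 1.732 (Δ 0.280); root-5 2.236 (Δ 0.224); 16:9 1.778 (Δ 0.234); golden ratio 1.618 (Δ 0.394); 2:1 2.000 (Δ 0.012).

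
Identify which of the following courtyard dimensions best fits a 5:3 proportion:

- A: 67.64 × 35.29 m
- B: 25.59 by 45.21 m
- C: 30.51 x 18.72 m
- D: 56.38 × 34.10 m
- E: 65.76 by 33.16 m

D

Target 5:3 ≈ 1.667.
A: 1.917 (Δ0.250)  B: 1.767 (Δ0.100)  C: 1.630 (Δ0.037)  D: 1.653 (Δ0.014)  E: 1.983 (Δ0.316)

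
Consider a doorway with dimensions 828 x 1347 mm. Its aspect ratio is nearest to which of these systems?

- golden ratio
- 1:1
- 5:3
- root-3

golden ratio

1347/828 ≈ 1.627. Nearest candidates are golden ratio (1.618, off by 0.009) and 5:3 (1.667, off by 0.040).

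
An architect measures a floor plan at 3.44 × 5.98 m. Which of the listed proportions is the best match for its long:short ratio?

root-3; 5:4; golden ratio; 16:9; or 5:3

root-3

Ratio = 5.98 / 3.44 ≈ 1.738.
Distances: root-3 1.732 (Δ 0.006); 5:4 1.250 (Δ 0.488); golden ratio 1.618 (Δ 0.120); 16:9 1.778 (Δ 0.040); 5:3 1.667 (Δ 0.071).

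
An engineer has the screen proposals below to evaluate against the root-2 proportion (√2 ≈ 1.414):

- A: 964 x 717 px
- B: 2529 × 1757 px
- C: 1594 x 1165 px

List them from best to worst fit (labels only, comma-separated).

Ratios: A = 964 / 717 ≈ 1.344; B = 2529 / 1757 ≈ 1.439; C = 1594 / 1165 ≈ 1.368.
|Δ from 1.414|: A 0.070; B 0.025; C 0.046.

B, C, A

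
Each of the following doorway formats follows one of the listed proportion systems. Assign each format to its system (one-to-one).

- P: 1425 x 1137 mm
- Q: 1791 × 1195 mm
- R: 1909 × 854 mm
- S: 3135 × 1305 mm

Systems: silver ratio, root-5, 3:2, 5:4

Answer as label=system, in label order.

P = 1425/1137 ≈ 1.253 → 5:4 (1.250)
Q = 1791/1195 ≈ 1.499 → 3:2 (1.500)
R = 1909/854 ≈ 2.235 → root-5 (2.236)
S = 3135/1305 ≈ 2.402 → silver ratio (2.414)

P=5:4, Q=3:2, R=root-5, S=silver ratio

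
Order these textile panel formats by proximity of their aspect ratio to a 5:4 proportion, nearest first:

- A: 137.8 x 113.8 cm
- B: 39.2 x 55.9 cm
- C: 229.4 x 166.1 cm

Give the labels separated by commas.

A, C, B

A: 137.8/113.8 ≈ 1.211 → |1.211 − 1.250| = 0.039
B: 55.9/39.2 ≈ 1.426 → |1.426 − 1.250| = 0.176
C: 229.4/166.1 ≈ 1.381 → |1.381 − 1.250| = 0.131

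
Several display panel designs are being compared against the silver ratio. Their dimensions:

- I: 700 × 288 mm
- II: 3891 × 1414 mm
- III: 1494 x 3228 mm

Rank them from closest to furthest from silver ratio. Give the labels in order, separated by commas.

I, III, II

Ratios: I = 700 / 288 ≈ 2.431; II = 3891 / 1414 ≈ 2.752; III = 3228 / 1494 ≈ 2.161.
|Δ from 2.414|: I 0.017; II 0.338; III 0.253.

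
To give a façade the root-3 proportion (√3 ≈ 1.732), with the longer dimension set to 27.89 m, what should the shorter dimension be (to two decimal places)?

16.10 m

root-3 ≈ 1.73205.
Shorter side = 27.89 ÷ 1.73205 ≈ 16.1023 → 16.10 m.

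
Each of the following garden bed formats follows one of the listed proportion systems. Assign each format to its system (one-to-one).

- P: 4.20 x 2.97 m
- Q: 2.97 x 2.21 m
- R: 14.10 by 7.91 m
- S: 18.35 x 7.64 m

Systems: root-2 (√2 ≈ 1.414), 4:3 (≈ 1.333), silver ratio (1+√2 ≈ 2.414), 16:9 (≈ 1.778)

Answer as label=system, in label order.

P=root-2, Q=4:3, R=16:9, S=silver ratio

Ratios: P ≈ 1.414; Q ≈ 1.344; R ≈ 1.783; S ≈ 2.402.
Targets: root-2 ≈ 1.414; 4:3 ≈ 1.333; silver ratio ≈ 2.414; 16:9 ≈ 1.778.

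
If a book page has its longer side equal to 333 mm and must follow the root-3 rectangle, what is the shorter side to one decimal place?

192.3 mm

root-3 ≈ 1.73205.
Shorter side = 333 ÷ 1.73205 ≈ 192.258 → 192.3 mm.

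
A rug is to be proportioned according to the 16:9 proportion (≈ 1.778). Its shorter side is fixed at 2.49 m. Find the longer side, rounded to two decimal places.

4.43 m

16:9 ≈ 1.77778.
Longer side = 2.49 × 1.77778 ≈ 4.4267 → 4.43 m.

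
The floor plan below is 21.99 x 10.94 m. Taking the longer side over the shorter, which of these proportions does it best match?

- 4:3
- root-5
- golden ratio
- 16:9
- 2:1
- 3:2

21.99/10.94 ≈ 2.010. Nearest candidates are 2:1 (2.000, off by 0.010) and root-5 (2.236, off by 0.226).

2:1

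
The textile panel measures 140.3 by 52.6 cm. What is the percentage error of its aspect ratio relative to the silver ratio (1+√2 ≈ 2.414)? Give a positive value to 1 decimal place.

Ratio = 140.3 / 52.6 ≈ 2.6673.
Ideal silver ratio ≈ 2.4142. |2.6673 − 2.4142| / 2.4142 ≈ 10.48% → 10.5%.

10.5%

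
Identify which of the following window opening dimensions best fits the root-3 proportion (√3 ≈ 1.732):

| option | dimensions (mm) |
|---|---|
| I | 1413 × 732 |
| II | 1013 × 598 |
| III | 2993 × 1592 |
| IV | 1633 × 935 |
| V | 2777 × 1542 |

Target root-3 ≈ 1.732.
I: 1.930 (Δ0.198)  II: 1.694 (Δ0.038)  III: 1.880 (Δ0.148)  IV: 1.747 (Δ0.015)  V: 1.801 (Δ0.069)

IV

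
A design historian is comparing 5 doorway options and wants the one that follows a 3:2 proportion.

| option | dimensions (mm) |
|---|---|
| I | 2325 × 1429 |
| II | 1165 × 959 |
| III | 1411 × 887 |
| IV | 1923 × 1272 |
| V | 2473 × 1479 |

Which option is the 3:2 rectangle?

Ratios (long/short): I ≈ 1.627; II ≈ 1.215; III ≈ 1.591; IV ≈ 1.512; V ≈ 1.672.
3:2 ≈ 1.500; option IV is nearest (Δ 0.012).

IV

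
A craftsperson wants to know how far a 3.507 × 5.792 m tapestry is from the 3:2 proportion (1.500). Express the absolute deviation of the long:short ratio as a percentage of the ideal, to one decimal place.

Ratio = 5.792 / 3.507 ≈ 1.6516.
Ideal 3:2 = 1.5000. |1.6516 − 1.5000| / 1.5000 ≈ 10.11% → 10.1%.

10.1%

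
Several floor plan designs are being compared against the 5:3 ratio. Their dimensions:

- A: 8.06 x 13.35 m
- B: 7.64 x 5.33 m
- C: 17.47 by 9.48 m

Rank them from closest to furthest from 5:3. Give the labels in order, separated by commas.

Ratios: A = 13.35 / 8.06 ≈ 1.656; B = 7.64 / 5.33 ≈ 1.433; C = 17.47 / 9.48 ≈ 1.843.
|Δ from 1.667|: A 0.011; B 0.234; C 0.176.

A, C, B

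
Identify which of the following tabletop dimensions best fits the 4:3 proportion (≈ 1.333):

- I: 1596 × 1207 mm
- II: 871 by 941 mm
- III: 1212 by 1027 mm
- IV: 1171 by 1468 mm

I

Target 4:3 ≈ 1.333.
I: 1.322 (Δ0.011)  II: 1.080 (Δ0.253)  III: 1.180 (Δ0.153)  IV: 1.254 (Δ0.079)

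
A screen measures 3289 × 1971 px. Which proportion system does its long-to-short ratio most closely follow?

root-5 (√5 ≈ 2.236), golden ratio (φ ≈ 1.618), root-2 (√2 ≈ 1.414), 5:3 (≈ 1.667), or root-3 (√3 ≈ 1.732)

5:3

3289/1971 ≈ 1.669. Nearest candidates are 5:3 (1.667, off by 0.002) and golden ratio (1.618, off by 0.051).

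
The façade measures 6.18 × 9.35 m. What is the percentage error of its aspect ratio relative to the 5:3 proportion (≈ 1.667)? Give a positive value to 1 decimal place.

Ratio = 9.35 / 6.18 ≈ 1.5129.
Ideal 5:3 ≈ 1.6667. |1.5129 − 1.6667| / 1.6667 ≈ 9.23% → 9.2%.

9.2%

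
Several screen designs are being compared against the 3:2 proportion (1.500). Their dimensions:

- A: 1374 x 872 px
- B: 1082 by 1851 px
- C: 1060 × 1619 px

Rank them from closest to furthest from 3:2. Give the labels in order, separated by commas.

Ratios: A = 1374 / 872 ≈ 1.576; B = 1851 / 1082 ≈ 1.711; C = 1619 / 1060 ≈ 1.527.
|Δ from 1.500|: A 0.076; B 0.211; C 0.027.

C, A, B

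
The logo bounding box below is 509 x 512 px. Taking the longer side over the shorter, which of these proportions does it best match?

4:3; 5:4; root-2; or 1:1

1:1

512/509 ≈ 1.006. Nearest candidates are 1:1 (1.000, off by 0.006) and 5:4 (1.250, off by 0.244).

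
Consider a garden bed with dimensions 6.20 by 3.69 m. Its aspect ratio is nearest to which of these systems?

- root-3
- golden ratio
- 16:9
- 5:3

Ratio = 6.20 / 3.69 ≈ 1.680.
Distances: root-3 1.732 (Δ 0.052); golden ratio 1.618 (Δ 0.062); 16:9 1.778 (Δ 0.098); 5:3 1.667 (Δ 0.013).

5:3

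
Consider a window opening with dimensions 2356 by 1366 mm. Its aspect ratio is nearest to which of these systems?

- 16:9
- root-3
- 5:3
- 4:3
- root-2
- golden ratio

root-3

2356/1366 ≈ 1.725. Nearest candidates are root-3 (1.732, off by 0.007) and 16:9 (1.778, off by 0.053).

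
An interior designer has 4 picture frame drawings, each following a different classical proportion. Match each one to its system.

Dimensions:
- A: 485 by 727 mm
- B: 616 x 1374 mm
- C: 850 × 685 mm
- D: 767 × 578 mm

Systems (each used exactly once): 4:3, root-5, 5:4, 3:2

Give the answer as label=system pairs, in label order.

Ratios: A ≈ 1.499; B ≈ 2.231; C ≈ 1.241; D ≈ 1.327.
Targets: 4:3 ≈ 1.333; root-5 ≈ 2.236; 5:4 ≈ 1.250; 3:2 ≈ 1.500.

A=3:2, B=root-5, C=5:4, D=4:3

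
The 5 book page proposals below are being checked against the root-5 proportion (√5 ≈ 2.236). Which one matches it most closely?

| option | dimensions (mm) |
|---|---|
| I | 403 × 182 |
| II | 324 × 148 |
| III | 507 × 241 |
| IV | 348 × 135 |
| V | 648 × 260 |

I

Ratios (long/short): I ≈ 2.214; II ≈ 2.189; III ≈ 2.104; IV ≈ 2.578; V ≈ 2.492.
root-5 ≈ 2.236; option I is nearest (Δ 0.022).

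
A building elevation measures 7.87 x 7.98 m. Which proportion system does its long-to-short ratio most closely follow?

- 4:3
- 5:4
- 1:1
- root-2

Ratio = 7.98 / 7.87 ≈ 1.014.
Distances: 4:3 1.333 (Δ 0.319); 5:4 1.250 (Δ 0.236); 1:1 1.000 (Δ 0.014); root-2 1.414 (Δ 0.400).

1:1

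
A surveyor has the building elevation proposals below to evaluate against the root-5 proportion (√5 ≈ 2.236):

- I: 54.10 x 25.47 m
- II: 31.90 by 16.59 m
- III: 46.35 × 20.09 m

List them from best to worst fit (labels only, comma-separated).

I: 54.10/25.47 ≈ 2.124 → |2.124 − 2.236| = 0.112
II: 31.90/16.59 ≈ 1.923 → |1.923 − 2.236| = 0.313
III: 46.35/20.09 ≈ 2.307 → |2.307 − 2.236| = 0.071

III, I, II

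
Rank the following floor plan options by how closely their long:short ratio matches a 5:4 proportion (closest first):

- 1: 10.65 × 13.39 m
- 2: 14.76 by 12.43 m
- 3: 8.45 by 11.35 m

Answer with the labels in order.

1: 13.39/10.65 ≈ 1.257 → |1.257 − 1.250| = 0.007
2: 14.76/12.43 ≈ 1.187 → |1.187 − 1.250| = 0.063
3: 11.35/8.45 ≈ 1.343 → |1.343 − 1.250| = 0.093

1, 2, 3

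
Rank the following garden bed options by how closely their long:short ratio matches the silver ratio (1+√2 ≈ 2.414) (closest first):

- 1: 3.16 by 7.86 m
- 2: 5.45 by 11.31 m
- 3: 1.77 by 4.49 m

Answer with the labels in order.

1, 3, 2

1: 7.86/3.16 ≈ 2.487 → |2.487 − 2.414| = 0.073
2: 11.31/5.45 ≈ 2.075 → |2.075 − 2.414| = 0.339
3: 4.49/1.77 ≈ 2.537 → |2.537 − 2.414| = 0.123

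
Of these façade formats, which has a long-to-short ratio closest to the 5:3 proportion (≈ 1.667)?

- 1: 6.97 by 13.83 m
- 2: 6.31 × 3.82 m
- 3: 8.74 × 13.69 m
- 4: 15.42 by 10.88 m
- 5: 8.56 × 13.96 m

Target 5:3 ≈ 1.667.
1: 1.984 (Δ0.317)  2: 1.652 (Δ0.015)  3: 1.566 (Δ0.101)  4: 1.417 (Δ0.250)  5: 1.631 (Δ0.036)

2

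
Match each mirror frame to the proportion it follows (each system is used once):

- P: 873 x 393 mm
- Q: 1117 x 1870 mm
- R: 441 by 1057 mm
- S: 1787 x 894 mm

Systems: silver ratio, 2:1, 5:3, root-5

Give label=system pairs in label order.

P = 873/393 ≈ 2.221 → root-5 (2.236)
Q = 1870/1117 ≈ 1.674 → 5:3 (1.667)
R = 1057/441 ≈ 2.397 → silver ratio (2.414)
S = 1787/894 ≈ 1.999 → 2:1 (2.000)

P=root-5, Q=5:3, R=silver ratio, S=2:1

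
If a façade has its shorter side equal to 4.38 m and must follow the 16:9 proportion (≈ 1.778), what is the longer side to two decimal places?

16:9 ≈ 1.77778.
Longer side = 4.38 × 1.77778 ≈ 7.7867 → 7.79 m.

7.79 m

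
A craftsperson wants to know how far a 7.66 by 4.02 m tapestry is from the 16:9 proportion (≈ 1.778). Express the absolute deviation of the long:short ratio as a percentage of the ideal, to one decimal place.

7.2%

Ratio = 7.66 / 4.02 ≈ 1.9055.
Ideal 16:9 ≈ 1.7778. |1.9055 − 1.7778| / 1.7778 ≈ 7.18% → 7.2%.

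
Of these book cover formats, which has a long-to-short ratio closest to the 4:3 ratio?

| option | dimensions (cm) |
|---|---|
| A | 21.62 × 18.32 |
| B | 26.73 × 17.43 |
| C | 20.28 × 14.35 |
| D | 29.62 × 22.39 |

D

Target 4:3 ≈ 1.333.
A: 1.180 (Δ0.153)  B: 1.534 (Δ0.201)  C: 1.413 (Δ0.080)  D: 1.323 (Δ0.010)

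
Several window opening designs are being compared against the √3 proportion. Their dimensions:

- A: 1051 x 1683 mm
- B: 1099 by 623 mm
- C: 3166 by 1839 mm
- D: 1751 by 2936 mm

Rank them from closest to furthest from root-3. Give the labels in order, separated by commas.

C, B, D, A

Ratios: A = 1683 / 1051 ≈ 1.601; B = 1099 / 623 ≈ 1.764; C = 3166 / 1839 ≈ 1.722; D = 2936 / 1751 ≈ 1.677.
|Δ from 1.732|: A 0.131; B 0.032; C 0.010; D 0.055.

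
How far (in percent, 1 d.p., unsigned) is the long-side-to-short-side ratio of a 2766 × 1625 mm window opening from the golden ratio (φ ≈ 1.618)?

5.2%

Ratio = 2766 / 1625 ≈ 1.7022.
Ideal golden ratio ≈ 1.6180. |1.7022 − 1.6180| / 1.6180 ≈ 5.20% → 5.2%.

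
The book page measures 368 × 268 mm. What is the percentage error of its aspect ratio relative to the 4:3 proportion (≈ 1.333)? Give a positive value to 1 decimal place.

3.0%

Ratio = 368 / 268 ≈ 1.3731.
Ideal 4:3 ≈ 1.3333. |1.3731 − 1.3333| / 1.3333 ≈ 2.99% → 3.0%.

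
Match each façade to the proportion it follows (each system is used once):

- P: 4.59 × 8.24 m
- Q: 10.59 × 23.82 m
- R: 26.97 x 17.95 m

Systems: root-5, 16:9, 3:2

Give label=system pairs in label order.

P = 8.24/4.59 ≈ 1.795 → 16:9 (1.778)
Q = 23.82/10.59 ≈ 2.249 → root-5 (2.236)
R = 26.97/17.95 ≈ 1.503 → 3:2 (1.500)

P=16:9, Q=root-5, R=3:2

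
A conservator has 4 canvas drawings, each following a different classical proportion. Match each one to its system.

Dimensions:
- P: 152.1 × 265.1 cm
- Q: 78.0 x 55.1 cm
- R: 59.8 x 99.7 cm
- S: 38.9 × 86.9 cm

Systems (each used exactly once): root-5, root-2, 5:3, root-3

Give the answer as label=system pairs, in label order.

Ratios: P ≈ 1.743; Q ≈ 1.416; R ≈ 1.667; S ≈ 2.234.
Targets: root-5 ≈ 2.236; root-2 ≈ 1.414; 5:3 ≈ 1.667; root-3 ≈ 1.732.

P=root-3, Q=root-2, R=5:3, S=root-5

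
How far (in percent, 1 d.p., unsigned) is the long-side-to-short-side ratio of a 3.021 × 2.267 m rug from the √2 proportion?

5.8%

Ratio = 3.021 / 2.267 ≈ 1.3326.
Ideal root-2 ≈ 1.4142. |1.3326 − 1.4142| / 1.4142 ≈ 5.77% → 5.8%.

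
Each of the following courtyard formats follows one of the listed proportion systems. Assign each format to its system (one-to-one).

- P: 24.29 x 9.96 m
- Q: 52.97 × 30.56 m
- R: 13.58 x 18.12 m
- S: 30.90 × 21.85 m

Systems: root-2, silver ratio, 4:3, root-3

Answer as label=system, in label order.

P=silver ratio, Q=root-3, R=4:3, S=root-2

Ratios: P ≈ 2.439; Q ≈ 1.733; R ≈ 1.334; S ≈ 1.414.
Targets: root-2 ≈ 1.414; silver ratio ≈ 2.414; 4:3 ≈ 1.333; root-3 ≈ 1.732.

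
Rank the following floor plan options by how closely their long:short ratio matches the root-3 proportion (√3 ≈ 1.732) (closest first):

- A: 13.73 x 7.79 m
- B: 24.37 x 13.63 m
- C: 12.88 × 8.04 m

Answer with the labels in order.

Ratios: A = 13.73 / 7.79 ≈ 1.763; B = 24.37 / 13.63 ≈ 1.788; C = 12.88 / 8.04 ≈ 1.602.
|Δ from 1.732|: A 0.031; B 0.056; C 0.130.

A, B, C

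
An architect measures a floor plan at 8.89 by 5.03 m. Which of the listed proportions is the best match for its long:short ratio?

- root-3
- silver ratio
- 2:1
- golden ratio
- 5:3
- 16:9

Ratio = 8.89 / 5.03 ≈ 1.767.
Distances: root-3 1.732 (Δ 0.035); silver ratio 2.414 (Δ 0.647); 2:1 2.000 (Δ 0.233); golden ratio 1.618 (Δ 0.149); 5:3 1.667 (Δ 0.100); 16:9 1.778 (Δ 0.011).

16:9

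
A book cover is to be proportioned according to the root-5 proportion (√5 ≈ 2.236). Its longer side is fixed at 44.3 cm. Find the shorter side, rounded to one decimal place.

root-5 ≈ 2.23607.
Shorter side = 44.3 ÷ 2.23607 ≈ 19.812 → 19.8 cm.

19.8 cm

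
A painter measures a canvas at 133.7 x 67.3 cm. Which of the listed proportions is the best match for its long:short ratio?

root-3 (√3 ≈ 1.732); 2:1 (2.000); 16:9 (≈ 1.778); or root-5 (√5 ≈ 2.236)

Ratio = 133.7 / 67.3 ≈ 1.987.
Distances: root-3 1.732 (Δ 0.255); 2:1 2.000 (Δ 0.013); 16:9 1.778 (Δ 0.209); root-5 2.236 (Δ 0.249).

2:1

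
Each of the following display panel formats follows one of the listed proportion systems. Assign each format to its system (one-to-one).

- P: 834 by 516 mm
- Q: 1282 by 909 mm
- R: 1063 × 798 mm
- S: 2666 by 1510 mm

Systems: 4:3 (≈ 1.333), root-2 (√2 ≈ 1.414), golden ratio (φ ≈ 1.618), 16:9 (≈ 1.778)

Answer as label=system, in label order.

P = 834/516 ≈ 1.616 → golden ratio (1.618)
Q = 1282/909 ≈ 1.410 → root-2 (1.414)
R = 1063/798 ≈ 1.332 → 4:3 (1.333)
S = 2666/1510 ≈ 1.766 → 16:9 (1.778)

P=golden ratio, Q=root-2, R=4:3, S=16:9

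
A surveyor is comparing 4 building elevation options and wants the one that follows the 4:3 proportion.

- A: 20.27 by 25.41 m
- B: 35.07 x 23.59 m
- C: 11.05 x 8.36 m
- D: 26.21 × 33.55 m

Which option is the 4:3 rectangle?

Ratios (long/short): A ≈ 1.254; B ≈ 1.487; C ≈ 1.322; D ≈ 1.280.
4:3 ≈ 1.333; option C is nearest (Δ 0.011).

C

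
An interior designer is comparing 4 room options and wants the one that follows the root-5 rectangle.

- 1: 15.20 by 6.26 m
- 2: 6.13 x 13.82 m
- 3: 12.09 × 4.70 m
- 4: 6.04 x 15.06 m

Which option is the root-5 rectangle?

Target root-5 ≈ 2.236.
1: 2.428 (Δ0.192)  2: 2.254 (Δ0.018)  3: 2.572 (Δ0.336)  4: 2.493 (Δ0.257)

2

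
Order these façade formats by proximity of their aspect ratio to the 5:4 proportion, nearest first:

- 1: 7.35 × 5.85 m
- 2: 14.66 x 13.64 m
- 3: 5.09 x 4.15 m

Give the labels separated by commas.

1, 3, 2

1: 7.35/5.85 ≈ 1.256 → |1.256 − 1.250| = 0.006
2: 14.66/13.64 ≈ 1.075 → |1.075 − 1.250| = 0.175
3: 5.09/4.15 ≈ 1.227 → |1.227 − 1.250| = 0.023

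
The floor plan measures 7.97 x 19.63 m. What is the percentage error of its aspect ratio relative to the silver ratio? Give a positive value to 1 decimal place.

2.0%

Ratio = 19.63 / 7.97 ≈ 2.4630.
Ideal silver ratio ≈ 2.4142. |2.4630 − 2.4142| / 2.4142 ≈ 2.02% → 2.0%.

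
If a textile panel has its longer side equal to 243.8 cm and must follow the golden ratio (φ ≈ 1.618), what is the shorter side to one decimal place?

golden ratio ≈ 1.61803.
Shorter side = 243.8 ÷ 1.61803 ≈ 150.677 → 150.7 cm.

150.7 cm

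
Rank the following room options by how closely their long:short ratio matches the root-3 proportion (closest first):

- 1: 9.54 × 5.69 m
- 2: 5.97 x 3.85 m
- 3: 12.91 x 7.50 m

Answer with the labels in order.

1: 9.54/5.69 ≈ 1.677 → |1.677 − 1.732| = 0.055
2: 5.97/3.85 ≈ 1.551 → |1.551 − 1.732| = 0.181
3: 12.91/7.50 ≈ 1.721 → |1.721 − 1.732| = 0.011

3, 1, 2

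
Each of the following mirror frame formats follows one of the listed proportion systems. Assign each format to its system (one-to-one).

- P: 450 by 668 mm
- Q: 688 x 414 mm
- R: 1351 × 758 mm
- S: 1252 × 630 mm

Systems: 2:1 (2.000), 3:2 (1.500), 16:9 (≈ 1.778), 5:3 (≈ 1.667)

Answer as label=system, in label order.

Ratios: P ≈ 1.484; Q ≈ 1.662; R ≈ 1.782; S ≈ 1.987.
Targets: 2:1 ≈ 2.000; 3:2 ≈ 1.500; 16:9 ≈ 1.778; 5:3 ≈ 1.667.

P=3:2, Q=5:3, R=16:9, S=2:1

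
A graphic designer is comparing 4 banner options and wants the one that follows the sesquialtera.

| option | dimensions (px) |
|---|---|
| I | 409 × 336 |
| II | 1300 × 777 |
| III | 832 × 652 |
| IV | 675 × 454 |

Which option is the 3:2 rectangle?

Ratios (long/short): I ≈ 1.217; II ≈ 1.673; III ≈ 1.276; IV ≈ 1.487.
3:2 ≈ 1.500; option IV is nearest (Δ 0.013).

IV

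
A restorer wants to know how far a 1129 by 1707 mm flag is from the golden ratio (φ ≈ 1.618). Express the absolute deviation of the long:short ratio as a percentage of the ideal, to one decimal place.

Ratio = 1707 / 1129 ≈ 1.5120.
Ideal golden ratio ≈ 1.6180. |1.5120 − 1.6180| / 1.6180 ≈ 6.55% → 6.6%.

6.6%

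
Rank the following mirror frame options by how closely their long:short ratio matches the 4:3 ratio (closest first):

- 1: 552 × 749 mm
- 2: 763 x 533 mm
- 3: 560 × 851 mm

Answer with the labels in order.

1, 2, 3

1: 749/552 ≈ 1.357 → |1.357 − 1.333| = 0.024
2: 763/533 ≈ 1.432 → |1.432 − 1.333| = 0.099
3: 851/560 ≈ 1.520 → |1.520 − 1.333| = 0.187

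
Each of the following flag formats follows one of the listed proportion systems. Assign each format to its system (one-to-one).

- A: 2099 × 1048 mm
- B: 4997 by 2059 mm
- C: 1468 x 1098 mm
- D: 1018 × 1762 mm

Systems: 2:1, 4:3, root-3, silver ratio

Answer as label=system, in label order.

A = 2099/1048 ≈ 2.003 → 2:1 (2.000)
B = 4997/2059 ≈ 2.427 → silver ratio (2.414)
C = 1468/1098 ≈ 1.337 → 4:3 (1.333)
D = 1762/1018 ≈ 1.731 → root-3 (1.732)

A=2:1, B=silver ratio, C=4:3, D=root-3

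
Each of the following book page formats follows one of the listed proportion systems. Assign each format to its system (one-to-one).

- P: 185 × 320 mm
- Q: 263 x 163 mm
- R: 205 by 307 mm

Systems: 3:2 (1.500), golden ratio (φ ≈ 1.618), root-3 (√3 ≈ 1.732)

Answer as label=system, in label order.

P=root-3, Q=golden ratio, R=3:2

Ratios: P ≈ 1.730; Q ≈ 1.613; R ≈ 1.498.
Targets: 3:2 ≈ 1.500; golden ratio ≈ 1.618; root-3 ≈ 1.732.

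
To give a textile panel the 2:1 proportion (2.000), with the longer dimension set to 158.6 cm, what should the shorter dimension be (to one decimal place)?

79.3 cm

2:1 = 2.00000.
Shorter side = 158.6 ÷ 2.00000 ≈ 79.300 → 79.3 cm.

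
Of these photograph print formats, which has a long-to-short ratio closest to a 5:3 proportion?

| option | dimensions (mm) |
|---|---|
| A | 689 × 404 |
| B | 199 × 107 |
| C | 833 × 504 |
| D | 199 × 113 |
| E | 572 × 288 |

C

Target 5:3 ≈ 1.667.
A: 1.705 (Δ0.038)  B: 1.860 (Δ0.193)  C: 1.653 (Δ0.014)  D: 1.761 (Δ0.094)  E: 1.986 (Δ0.319)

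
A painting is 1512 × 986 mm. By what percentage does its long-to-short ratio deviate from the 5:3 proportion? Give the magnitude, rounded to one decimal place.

8.0%

Ratio = 1512 / 986 ≈ 1.5335.
Ideal 5:3 ≈ 1.6667. |1.5335 − 1.6667| / 1.6667 ≈ 7.99% → 8.0%.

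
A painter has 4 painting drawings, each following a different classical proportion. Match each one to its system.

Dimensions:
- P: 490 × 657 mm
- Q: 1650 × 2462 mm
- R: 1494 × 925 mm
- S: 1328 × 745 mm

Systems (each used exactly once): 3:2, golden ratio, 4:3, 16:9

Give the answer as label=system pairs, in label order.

Ratios: P ≈ 1.341; Q ≈ 1.492; R ≈ 1.615; S ≈ 1.783.
Targets: 3:2 ≈ 1.500; golden ratio ≈ 1.618; 4:3 ≈ 1.333; 16:9 ≈ 1.778.

P=4:3, Q=3:2, R=golden ratio, S=16:9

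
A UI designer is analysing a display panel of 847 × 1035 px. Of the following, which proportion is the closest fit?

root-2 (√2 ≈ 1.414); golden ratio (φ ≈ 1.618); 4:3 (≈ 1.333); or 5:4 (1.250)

1035/847 ≈ 1.222. Nearest candidates are 5:4 (1.250, off by 0.028) and 4:3 (1.333, off by 0.111).

5:4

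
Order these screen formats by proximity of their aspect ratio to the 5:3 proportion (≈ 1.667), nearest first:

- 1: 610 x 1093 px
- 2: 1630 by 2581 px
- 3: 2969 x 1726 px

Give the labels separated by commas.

1: 1093/610 ≈ 1.792 → |1.792 − 1.667| = 0.125
2: 2581/1630 ≈ 1.583 → |1.583 − 1.667| = 0.084
3: 2969/1726 ≈ 1.720 → |1.720 − 1.667| = 0.053

3, 2, 1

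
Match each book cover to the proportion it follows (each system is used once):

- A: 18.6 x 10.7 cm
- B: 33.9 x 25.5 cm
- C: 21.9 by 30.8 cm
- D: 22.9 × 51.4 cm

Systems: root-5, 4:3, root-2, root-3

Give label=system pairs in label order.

Ratios: A ≈ 1.738; B ≈ 1.329; C ≈ 1.406; D ≈ 2.245.
Targets: root-5 ≈ 2.236; 4:3 ≈ 1.333; root-2 ≈ 1.414; root-3 ≈ 1.732.

A=root-3, B=4:3, C=root-2, D=root-5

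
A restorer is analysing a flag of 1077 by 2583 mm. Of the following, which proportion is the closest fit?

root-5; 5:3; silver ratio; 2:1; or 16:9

Ratio = 2583 / 1077 ≈ 2.398.
Distances: root-5 2.236 (Δ 0.162); 5:3 1.667 (Δ 0.731); silver ratio 2.414 (Δ 0.016); 2:1 2.000 (Δ 0.398); 16:9 1.778 (Δ 0.620).

silver ratio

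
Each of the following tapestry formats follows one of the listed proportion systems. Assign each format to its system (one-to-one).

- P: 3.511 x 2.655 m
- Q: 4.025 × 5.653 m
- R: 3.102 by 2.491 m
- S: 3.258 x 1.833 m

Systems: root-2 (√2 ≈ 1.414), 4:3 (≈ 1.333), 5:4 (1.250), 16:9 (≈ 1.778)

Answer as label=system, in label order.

P=4:3, Q=root-2, R=5:4, S=16:9

Ratios: P ≈ 1.322; Q ≈ 1.404; R ≈ 1.245; S ≈ 1.777.
Targets: root-2 ≈ 1.414; 4:3 ≈ 1.333; 5:4 ≈ 1.250; 16:9 ≈ 1.778.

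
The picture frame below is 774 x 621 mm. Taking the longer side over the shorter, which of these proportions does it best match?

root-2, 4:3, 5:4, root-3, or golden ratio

5:4

774/621 ≈ 1.246. Nearest candidates are 5:4 (1.250, off by 0.004) and 4:3 (1.333, off by 0.087).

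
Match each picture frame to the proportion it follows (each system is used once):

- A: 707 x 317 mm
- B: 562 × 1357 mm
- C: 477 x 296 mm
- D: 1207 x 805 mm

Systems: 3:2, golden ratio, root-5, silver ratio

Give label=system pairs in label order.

Ratios: A ≈ 2.230; B ≈ 2.415; C ≈ 1.611; D ≈ 1.499.
Targets: 3:2 ≈ 1.500; golden ratio ≈ 1.618; root-5 ≈ 2.236; silver ratio ≈ 2.414.

A=root-5, B=silver ratio, C=golden ratio, D=3:2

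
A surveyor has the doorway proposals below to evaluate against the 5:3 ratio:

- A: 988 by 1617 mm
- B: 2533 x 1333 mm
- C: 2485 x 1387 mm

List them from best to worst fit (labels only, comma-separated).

A: 1617/988 ≈ 1.637 → |1.637 − 1.667| = 0.030
B: 2533/1333 ≈ 1.900 → |1.900 − 1.667| = 0.233
C: 2485/1387 ≈ 1.792 → |1.792 − 1.667| = 0.125

A, C, B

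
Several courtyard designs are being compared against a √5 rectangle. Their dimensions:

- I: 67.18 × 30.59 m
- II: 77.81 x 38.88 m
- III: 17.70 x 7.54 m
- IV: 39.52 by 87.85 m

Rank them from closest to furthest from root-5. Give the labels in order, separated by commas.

I: 67.18/30.59 ≈ 2.196 → |2.196 − 2.236| = 0.040
II: 77.81/38.88 ≈ 2.001 → |2.001 − 2.236| = 0.235
III: 17.70/7.54 ≈ 2.347 → |2.347 − 2.236| = 0.111
IV: 87.85/39.52 ≈ 2.223 → |2.223 − 2.236| = 0.013

IV, I, III, II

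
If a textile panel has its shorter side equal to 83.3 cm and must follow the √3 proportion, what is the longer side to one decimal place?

root-3 ≈ 1.73205.
Longer side = 83.3 × 1.73205 ≈ 144.280 → 144.3 cm.

144.3 cm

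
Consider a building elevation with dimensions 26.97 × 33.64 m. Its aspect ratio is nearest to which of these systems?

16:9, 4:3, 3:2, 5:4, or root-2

5:4

33.64/26.97 ≈ 1.247. Nearest candidates are 5:4 (1.250, off by 0.003) and 4:3 (1.333, off by 0.086).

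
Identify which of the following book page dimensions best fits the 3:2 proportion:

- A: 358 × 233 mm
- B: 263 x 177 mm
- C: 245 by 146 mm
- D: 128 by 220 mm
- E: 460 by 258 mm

B

Ratios (long/short): A ≈ 1.536; B ≈ 1.486; C ≈ 1.678; D ≈ 1.719; E ≈ 1.783.
3:2 ≈ 1.500; option B is nearest (Δ 0.014).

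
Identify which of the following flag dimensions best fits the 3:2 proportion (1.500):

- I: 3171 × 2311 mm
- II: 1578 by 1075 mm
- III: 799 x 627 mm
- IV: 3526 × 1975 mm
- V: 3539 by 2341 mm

V

Target 3:2 ≈ 1.500.
I: 1.372 (Δ0.128)  II: 1.468 (Δ0.032)  III: 1.274 (Δ0.226)  IV: 1.785 (Δ0.285)  V: 1.512 (Δ0.012)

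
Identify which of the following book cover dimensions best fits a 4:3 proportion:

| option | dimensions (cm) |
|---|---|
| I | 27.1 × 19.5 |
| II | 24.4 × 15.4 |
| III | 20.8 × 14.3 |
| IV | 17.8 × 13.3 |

IV

Target 4:3 ≈ 1.333.
I: 1.390 (Δ0.057)  II: 1.584 (Δ0.251)  III: 1.455 (Δ0.122)  IV: 1.338 (Δ0.005)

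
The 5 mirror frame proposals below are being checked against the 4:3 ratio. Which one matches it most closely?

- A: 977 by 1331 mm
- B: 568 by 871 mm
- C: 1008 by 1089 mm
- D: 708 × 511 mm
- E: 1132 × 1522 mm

E

Ratios (long/short): A ≈ 1.362; B ≈ 1.533; C ≈ 1.080; D ≈ 1.386; E ≈ 1.345.
4:3 ≈ 1.333; option E is nearest (Δ 0.012).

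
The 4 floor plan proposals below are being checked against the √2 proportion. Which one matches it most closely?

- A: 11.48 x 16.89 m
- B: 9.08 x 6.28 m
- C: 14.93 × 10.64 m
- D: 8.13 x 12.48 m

C

Ratios (long/short): A ≈ 1.471; B ≈ 1.446; C ≈ 1.403; D ≈ 1.535.
root-2 ≈ 1.414; option C is nearest (Δ 0.011).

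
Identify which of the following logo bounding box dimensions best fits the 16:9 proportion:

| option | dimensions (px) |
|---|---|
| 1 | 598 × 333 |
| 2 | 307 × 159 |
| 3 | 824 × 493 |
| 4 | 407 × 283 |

1

Target 16:9 ≈ 1.778.
1: 1.796 (Δ0.018)  2: 1.931 (Δ0.153)  3: 1.671 (Δ0.107)  4: 1.438 (Δ0.340)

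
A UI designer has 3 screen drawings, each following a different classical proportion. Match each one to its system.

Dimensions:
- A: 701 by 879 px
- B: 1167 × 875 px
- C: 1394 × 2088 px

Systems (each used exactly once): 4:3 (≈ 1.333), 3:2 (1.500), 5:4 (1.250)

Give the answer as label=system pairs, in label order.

A=5:4, B=4:3, C=3:2

Ratios: A ≈ 1.254; B ≈ 1.334; C ≈ 1.498.
Targets: 4:3 ≈ 1.333; 3:2 ≈ 1.500; 5:4 ≈ 1.250.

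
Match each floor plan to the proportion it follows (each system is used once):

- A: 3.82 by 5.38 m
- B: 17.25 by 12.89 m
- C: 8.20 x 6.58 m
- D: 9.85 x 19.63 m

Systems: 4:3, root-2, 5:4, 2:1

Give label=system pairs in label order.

Ratios: A ≈ 1.408; B ≈ 1.338; C ≈ 1.246; D ≈ 1.993.
Targets: 4:3 ≈ 1.333; root-2 ≈ 1.414; 5:4 ≈ 1.250; 2:1 ≈ 2.000.

A=root-2, B=4:3, C=5:4, D=2:1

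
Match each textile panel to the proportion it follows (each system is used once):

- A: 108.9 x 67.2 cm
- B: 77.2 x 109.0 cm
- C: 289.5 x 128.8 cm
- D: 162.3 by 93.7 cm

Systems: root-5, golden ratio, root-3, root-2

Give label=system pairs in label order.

Ratios: A ≈ 1.621; B ≈ 1.412; C ≈ 2.248; D ≈ 1.732.
Targets: root-5 ≈ 2.236; golden ratio ≈ 1.618; root-3 ≈ 1.732; root-2 ≈ 1.414.

A=golden ratio, B=root-2, C=root-5, D=root-3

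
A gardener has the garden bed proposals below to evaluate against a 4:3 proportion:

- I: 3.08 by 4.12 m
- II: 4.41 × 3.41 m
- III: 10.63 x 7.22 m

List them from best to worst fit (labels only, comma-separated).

I, II, III

Ratios: I = 4.12 / 3.08 ≈ 1.338; II = 4.41 / 3.41 ≈ 1.293; III = 10.63 / 7.22 ≈ 1.472.
|Δ from 1.333|: I 0.005; II 0.040; III 0.139.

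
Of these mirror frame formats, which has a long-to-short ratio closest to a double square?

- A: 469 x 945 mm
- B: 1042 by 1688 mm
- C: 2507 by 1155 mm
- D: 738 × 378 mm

Target 2:1 ≈ 2.000.
A: 2.015 (Δ0.015)  B: 1.620 (Δ0.380)  C: 2.171 (Δ0.171)  D: 1.952 (Δ0.048)

A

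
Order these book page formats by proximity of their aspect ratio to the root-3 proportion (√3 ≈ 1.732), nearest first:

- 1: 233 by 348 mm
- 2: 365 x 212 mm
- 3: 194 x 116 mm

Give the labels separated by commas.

Ratios: 1 = 348 / 233 ≈ 1.494; 2 = 365 / 212 ≈ 1.722; 3 = 194 / 116 ≈ 1.672.
|Δ from 1.732|: 1 0.238; 2 0.010; 3 0.060.

2, 3, 1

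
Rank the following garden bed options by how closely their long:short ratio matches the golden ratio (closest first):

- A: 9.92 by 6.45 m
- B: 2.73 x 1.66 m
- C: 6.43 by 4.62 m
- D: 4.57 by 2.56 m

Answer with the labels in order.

A: 9.92/6.45 ≈ 1.538 → |1.538 − 1.618| = 0.080
B: 2.73/1.66 ≈ 1.645 → |1.645 − 1.618| = 0.027
C: 6.43/4.62 ≈ 1.392 → |1.392 − 1.618| = 0.226
D: 4.57/2.56 ≈ 1.785 → |1.785 − 1.618| = 0.167

B, A, D, C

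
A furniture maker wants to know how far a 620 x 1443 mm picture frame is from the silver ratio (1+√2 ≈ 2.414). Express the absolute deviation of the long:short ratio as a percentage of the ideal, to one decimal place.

Ratio = 1443 / 620 ≈ 2.3274.
Ideal silver ratio ≈ 2.4142. |2.3274 − 2.4142| / 2.4142 ≈ 3.60% → 3.6%.

3.6%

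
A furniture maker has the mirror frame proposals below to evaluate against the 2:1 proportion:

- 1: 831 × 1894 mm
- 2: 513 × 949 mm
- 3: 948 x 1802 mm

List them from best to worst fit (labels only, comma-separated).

3, 2, 1

Ratios: 1 = 1894 / 831 ≈ 2.279; 2 = 949 / 513 ≈ 1.850; 3 = 1802 / 948 ≈ 1.901.
|Δ from 2.000|: 1 0.279; 2 0.150; 3 0.099.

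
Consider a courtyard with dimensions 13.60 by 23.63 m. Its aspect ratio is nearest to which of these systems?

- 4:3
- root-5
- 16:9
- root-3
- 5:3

23.63/13.60 ≈ 1.738. Nearest candidates are root-3 (1.732, off by 0.006) and 16:9 (1.778, off by 0.040).

root-3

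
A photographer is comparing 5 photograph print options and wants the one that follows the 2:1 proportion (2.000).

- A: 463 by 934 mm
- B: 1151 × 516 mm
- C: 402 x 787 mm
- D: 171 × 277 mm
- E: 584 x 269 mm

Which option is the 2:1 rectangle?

A

Target 2:1 ≈ 2.000.
A: 2.017 (Δ0.017)  B: 2.231 (Δ0.231)  C: 1.958 (Δ0.042)  D: 1.620 (Δ0.380)  E: 2.171 (Δ0.171)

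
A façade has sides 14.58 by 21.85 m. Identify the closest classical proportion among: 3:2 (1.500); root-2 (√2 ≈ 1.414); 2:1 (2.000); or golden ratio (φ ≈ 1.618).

3:2

21.85/14.58 ≈ 1.499. Nearest candidates are 3:2 (1.500, off by 0.001) and root-2 (1.414, off by 0.085).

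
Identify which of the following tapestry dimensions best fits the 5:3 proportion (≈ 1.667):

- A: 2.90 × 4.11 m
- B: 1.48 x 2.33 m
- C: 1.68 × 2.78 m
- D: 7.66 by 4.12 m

Ratios (long/short): A ≈ 1.417; B ≈ 1.574; C ≈ 1.655; D ≈ 1.859.
5:3 ≈ 1.667; option C is nearest (Δ 0.012).

C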